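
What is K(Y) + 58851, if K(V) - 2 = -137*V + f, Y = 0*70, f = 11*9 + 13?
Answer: 58965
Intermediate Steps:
f = 112 (f = 99 + 13 = 112)
Y = 0
K(V) = 114 - 137*V (K(V) = 2 + (-137*V + 112) = 2 + (112 - 137*V) = 114 - 137*V)
K(Y) + 58851 = (114 - 137*0) + 58851 = (114 + 0) + 58851 = 114 + 58851 = 58965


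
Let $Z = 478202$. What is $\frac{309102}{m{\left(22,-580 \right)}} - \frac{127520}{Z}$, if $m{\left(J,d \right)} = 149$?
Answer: $\frac{73897097062}{35626049} \approx 2074.2$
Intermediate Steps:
$\frac{309102}{m{\left(22,-580 \right)}} - \frac{127520}{Z} = \frac{309102}{149} - \frac{127520}{478202} = 309102 \cdot \frac{1}{149} - \frac{63760}{239101} = \frac{309102}{149} - \frac{63760}{239101} = \frac{73897097062}{35626049}$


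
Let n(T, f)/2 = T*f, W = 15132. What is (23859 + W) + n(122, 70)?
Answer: 56071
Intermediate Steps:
n(T, f) = 2*T*f (n(T, f) = 2*(T*f) = 2*T*f)
(23859 + W) + n(122, 70) = (23859 + 15132) + 2*122*70 = 38991 + 17080 = 56071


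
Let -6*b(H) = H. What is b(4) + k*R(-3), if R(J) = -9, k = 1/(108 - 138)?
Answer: -11/30 ≈ -0.36667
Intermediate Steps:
b(H) = -H/6
k = -1/30 (k = 1/(-30) = -1/30 ≈ -0.033333)
b(4) + k*R(-3) = -⅙*4 - 1/30*(-9) = -⅔ + 3/10 = -11/30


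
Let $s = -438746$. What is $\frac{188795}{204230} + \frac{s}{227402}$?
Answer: $- \frac{18020361}{17931394} \approx -1.005$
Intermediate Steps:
$\frac{188795}{204230} + \frac{s}{227402} = \frac{188795}{204230} - \frac{438746}{227402} = 188795 \cdot \frac{1}{204230} - \frac{847}{439} = \frac{37759}{40846} - \frac{847}{439} = - \frac{18020361}{17931394}$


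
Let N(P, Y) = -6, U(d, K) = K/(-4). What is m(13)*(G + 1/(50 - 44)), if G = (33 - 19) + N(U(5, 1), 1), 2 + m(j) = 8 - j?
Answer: -343/6 ≈ -57.167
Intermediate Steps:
U(d, K) = -K/4 (U(d, K) = K*(-¼) = -K/4)
m(j) = 6 - j (m(j) = -2 + (8 - j) = 6 - j)
G = 8 (G = (33 - 19) - 6 = 14 - 6 = 8)
m(13)*(G + 1/(50 - 44)) = (6 - 1*13)*(8 + 1/(50 - 44)) = (6 - 13)*(8 + 1/6) = -7*(8 + ⅙) = -7*49/6 = -343/6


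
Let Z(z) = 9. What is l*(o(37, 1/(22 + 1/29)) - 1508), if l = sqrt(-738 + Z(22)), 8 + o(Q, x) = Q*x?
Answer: -2902953*I/71 ≈ -40887.0*I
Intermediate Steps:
o(Q, x) = -8 + Q*x
l = 27*I (l = sqrt(-738 + 9) = sqrt(-729) = 27*I ≈ 27.0*I)
l*(o(37, 1/(22 + 1/29)) - 1508) = (27*I)*((-8 + 37/(22 + 1/29)) - 1508) = (27*I)*((-8 + 37/(639/29)) - 1508) = (27*I)*((-8 + 37*(29/639)) - 1508) = (27*I)*((-8 + 1073/639) - 1508) = (27*I)*(-4039/639 - 1508) = (27*I)*(-967651/639) = -2902953*I/71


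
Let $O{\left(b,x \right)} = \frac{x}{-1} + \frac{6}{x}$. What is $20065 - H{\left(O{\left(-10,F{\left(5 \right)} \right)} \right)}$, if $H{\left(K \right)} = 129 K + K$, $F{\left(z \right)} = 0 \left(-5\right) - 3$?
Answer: $19935$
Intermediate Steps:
$F{\left(z \right)} = -3$ ($F{\left(z \right)} = 0 - 3 = -3$)
$O{\left(b,x \right)} = - x + \frac{6}{x}$ ($O{\left(b,x \right)} = x \left(-1\right) + \frac{6}{x} = - x + \frac{6}{x}$)
$H{\left(K \right)} = 130 K$
$20065 - H{\left(O{\left(-10,F{\left(5 \right)} \right)} \right)} = 20065 - 130 \left(\left(-1\right) \left(-3\right) + \frac{6}{-3}\right) = 20065 - 130 \left(3 + 6 \left(- \frac{1}{3}\right)\right) = 20065 - 130 \left(3 - 2\right) = 20065 - 130 \cdot 1 = 20065 - 130 = 19935$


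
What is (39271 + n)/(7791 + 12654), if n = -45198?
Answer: -5927/20445 ≈ -0.28990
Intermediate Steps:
(39271 + n)/(7791 + 12654) = (39271 - 45198)/(7791 + 12654) = -5927/20445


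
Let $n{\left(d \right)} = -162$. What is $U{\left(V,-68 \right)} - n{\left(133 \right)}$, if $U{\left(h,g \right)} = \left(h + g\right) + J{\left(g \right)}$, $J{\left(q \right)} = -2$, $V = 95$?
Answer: $187$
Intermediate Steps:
$U{\left(h,g \right)} = -2 + g + h$ ($U{\left(h,g \right)} = \left(h + g\right) - 2 = \left(g + h\right) - 2 = -2 + g + h$)
$U{\left(V,-68 \right)} - n{\left(133 \right)} = \left(-2 - 68 + 95\right) - -162 = 25 + 162 = 187$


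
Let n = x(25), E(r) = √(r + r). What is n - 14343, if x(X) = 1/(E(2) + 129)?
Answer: -1878932/131 ≈ -14343.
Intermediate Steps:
E(r) = √2*√r (E(r) = √(2*r) = √2*√r)
x(X) = 1/131 (x(X) = 1/(√2*√2 + 129) = 1/(2 + 129) = 1/131)
n = 1/131 ≈ 0.0076336
n - 14343 = 1/131 - 14343 = -1878932/131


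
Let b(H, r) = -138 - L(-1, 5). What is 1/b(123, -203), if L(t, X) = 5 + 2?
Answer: -1/145 ≈ -0.0068966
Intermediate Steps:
L(t, X) = 7
b(H, r) = -145 (b(H, r) = -138 - 1*7 = -138 - 7 = -145)
1/b(123, -203) = 1/(-145) = -1/145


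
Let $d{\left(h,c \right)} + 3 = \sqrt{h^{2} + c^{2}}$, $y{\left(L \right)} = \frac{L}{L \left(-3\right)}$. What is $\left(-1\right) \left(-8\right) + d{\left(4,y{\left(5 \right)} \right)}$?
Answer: $5 + \frac{\sqrt{145}}{3} \approx 9.0139$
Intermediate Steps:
$y{\left(L \right)} = - \frac{1}{3}$ ($y{\left(L \right)} = \frac{L}{\left(-3\right) L} = L \left(- \frac{1}{3 L}\right) = - \frac{1}{3}$)
$d{\left(h,c \right)} = -3 + \sqrt{c^{2} + h^{2}}$ ($d{\left(h,c \right)} = -3 + \sqrt{h^{2} + c^{2}} = -3 + \sqrt{c^{2} + h^{2}}$)
$\left(-1\right) \left(-8\right) + d{\left(4,y{\left(5 \right)} \right)} = \left(-1\right) \left(-8\right) - \left(3 - \sqrt{\left(- \frac{1}{3}\right)^{2} + 4^{2}}\right) = 8 - \left(3 - \sqrt{\frac{1}{9} + 16}\right) = 8 - \left(3 - \sqrt{\frac{145}{9}}\right) = 8 - \left(3 - \frac{\sqrt{145}}{3}\right) = 5 + \frac{\sqrt{145}}{3}$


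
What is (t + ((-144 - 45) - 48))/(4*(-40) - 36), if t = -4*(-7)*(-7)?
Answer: 433/196 ≈ 2.2092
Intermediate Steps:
t = -196 (t = 28*(-7) = -196)
(t + ((-144 - 45) - 48))/(4*(-40) - 36) = (-196 + ((-144 - 45) - 48))/(4*(-40) - 36) = (-196 + (-189 - 48))/(-160 - 36) = (-196 - 237)/(-196) = -433*(-1/196) = 433/196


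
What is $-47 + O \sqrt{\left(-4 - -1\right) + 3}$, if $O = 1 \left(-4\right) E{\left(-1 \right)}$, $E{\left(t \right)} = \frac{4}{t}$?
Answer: $-47$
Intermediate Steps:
$O = 16$ ($O = 1 \left(-4\right) \frac{4}{-1} = - 4 \cdot 4 \left(-1\right) = \left(-4\right) \left(-4\right) = 16$)
$-47 + O \sqrt{\left(-4 - -1\right) + 3} = -47 + 16 \sqrt{\left(-4 - -1\right) + 3} = -47 + 16 \sqrt{\left(-4 + 1\right) + 3} = -47 + 16 \sqrt{-3 + 3} = -47 + 16 \sqrt{0} = -47 + 16 \cdot 0 = -47 + 0 = -47$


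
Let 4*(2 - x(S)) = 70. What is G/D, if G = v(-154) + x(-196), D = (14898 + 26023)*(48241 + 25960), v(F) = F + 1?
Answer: -337/6072758242 ≈ -5.5494e-8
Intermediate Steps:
x(S) = -31/2 (x(S) = 2 - 1/4*70 = 2 - 35/2 = -31/2)
v(F) = 1 + F
D = 3036379121 (D = 40921*74201 = 3036379121)
G = -337/2 (G = (1 - 154) - 31/2 = -153 - 31/2 = -337/2 ≈ -168.50)
G/D = -337/2/3036379121 = -337/2*1/3036379121 = -337/6072758242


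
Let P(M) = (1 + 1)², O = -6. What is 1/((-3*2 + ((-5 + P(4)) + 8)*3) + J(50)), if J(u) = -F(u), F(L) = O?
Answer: 1/21 ≈ 0.047619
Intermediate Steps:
F(L) = -6
P(M) = 4 (P(M) = 2² = 4)
J(u) = 6 (J(u) = -1*(-6) = 6)
1/((-3*2 + ((-5 + P(4)) + 8)*3) + J(50)) = 1/((-3*2 + ((-5 + 4) + 8)*3) + 6) = 1/((-6 + (-1 + 8)*3) + 6) = 1/((-6 + 7*3) + 6) = 1/((-6 + 21) + 6) = 1/(15 + 6) = 1/21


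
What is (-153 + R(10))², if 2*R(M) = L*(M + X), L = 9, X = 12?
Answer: 2916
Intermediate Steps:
R(M) = 54 + 9*M/2 (R(M) = (9*(M + 12))/2 = (9*(12 + M))/2 = (108 + 9*M)/2 = 54 + 9*M/2)
(-153 + R(10))² = (-153 + (54 + (9/2)*10))² = (-153 + (54 + 45))² = (-153 + 99)² = (-54)² = 2916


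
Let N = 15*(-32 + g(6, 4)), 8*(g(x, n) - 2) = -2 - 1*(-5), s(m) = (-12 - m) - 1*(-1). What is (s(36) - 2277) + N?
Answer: -22147/8 ≈ -2768.4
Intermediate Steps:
s(m) = -11 - m (s(m) = (-12 - m) + 1 = -11 - m)
g(x, n) = 19/8 (g(x, n) = 2 + (-2 - 1*(-5))/8 = 2 + (-2 + 5)/8 = 2 + (1/8)*3 = 2 + 3/8 = 19/8)
N = -3555/8 (N = 15*(-32 + 19/8) = 15*(-237/8) = -3555/8 ≈ -444.38)
(s(36) - 2277) + N = ((-11 - 1*36) - 2277) - 3555/8 = ((-11 - 36) - 2277) - 3555/8 = (-47 - 2277) - 3555/8 = -2324 - 3555/8 = -22147/8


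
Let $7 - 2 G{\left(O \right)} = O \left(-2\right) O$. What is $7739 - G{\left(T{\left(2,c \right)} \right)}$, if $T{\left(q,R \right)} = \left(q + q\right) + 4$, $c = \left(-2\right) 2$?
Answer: $\frac{15343}{2} \approx 7671.5$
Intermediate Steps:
$c = -4$
$T{\left(q,R \right)} = 4 + 2 q$ ($T{\left(q,R \right)} = 2 q + 4 = 4 + 2 q$)
$G{\left(O \right)} = \frac{7}{2} + O^{2}$ ($G{\left(O \right)} = \frac{7}{2} - \frac{O \left(-2\right) O}{2} = \frac{7}{2} - \frac{- 2 O O}{2} = \frac{7}{2} - \frac{\left(-2\right) O^{2}}{2} = \frac{7}{2} + O^{2}$)
$7739 - G{\left(T{\left(2,c \right)} \right)} = 7739 - \left(\frac{7}{2} + \left(4 + 2 \cdot 2\right)^{2}\right) = 7739 - \left(\frac{7}{2} + \left(4 + 4\right)^{2}\right) = 7739 - \left(\frac{7}{2} + 8^{2}\right) = 7739 - \left(\frac{7}{2} + 64\right) = 7739 - \frac{135}{2} = \frac{15343}{2}$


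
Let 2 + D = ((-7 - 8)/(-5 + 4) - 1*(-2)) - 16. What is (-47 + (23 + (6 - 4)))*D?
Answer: 22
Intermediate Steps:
D = -1 (D = -2 + (((-7 - 8)/(-5 + 4) - 1*(-2)) - 16) = -2 + ((-15/(-1) + 2) - 16) = -2 + ((-15*(-1) + 2) - 16) = -2 + ((15 + 2) - 16) = -2 + (17 - 16) = -2 + 1 = -1)
(-47 + (23 + (6 - 4)))*D = (-47 + (23 + (6 - 4)))*(-1) = (-47 + (23 + 2))*(-1) = (-47 + 25)*(-1) = -22*(-1) = 22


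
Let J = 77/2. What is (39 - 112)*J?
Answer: -5621/2 ≈ -2810.5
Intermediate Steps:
J = 77/2 (J = 77*(½) = 77/2 ≈ 38.500)
(39 - 112)*J = (39 - 112)*(77/2) = -73*77/2 = -5621/2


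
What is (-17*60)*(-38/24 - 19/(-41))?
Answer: 46835/41 ≈ 1142.3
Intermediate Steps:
(-17*60)*(-38/24 - 19/(-41)) = -1020*(-38*1/24 - 19*(-1/41)) = -1020*(-19/12 + 19/41) = -1020*(-551/492) = 46835/41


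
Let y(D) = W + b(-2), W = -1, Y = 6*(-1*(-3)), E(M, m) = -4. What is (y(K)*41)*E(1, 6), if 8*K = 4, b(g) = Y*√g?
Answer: 164 - 2952*I*√2 ≈ 164.0 - 4174.8*I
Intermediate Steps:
Y = 18 (Y = 6*3 = 18)
b(g) = 18*√g
K = ½ (K = (⅛)*4 = ½ ≈ 0.50000)
y(D) = -1 + 18*I*√2 (y(D) = -1 + 18*√(-2) = -1 + 18*(I*√2) = -1 + 18*I*√2)
(y(K)*41)*E(1, 6) = ((-1 + 18*I*√2)*41)*(-4) = (-41 + 738*I*√2)*(-4) = 164 - 2952*I*√2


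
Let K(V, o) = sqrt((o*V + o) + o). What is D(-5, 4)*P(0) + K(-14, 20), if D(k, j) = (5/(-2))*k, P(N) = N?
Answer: 4*I*sqrt(15) ≈ 15.492*I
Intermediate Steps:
K(V, o) = sqrt(2*o + V*o) (K(V, o) = sqrt((V*o + o) + o) = sqrt((o + V*o) + o) = sqrt(2*o + V*o))
D(k, j) = -5*k/2 (D(k, j) = (5*(-1/2))*k = -5*k/2)
D(-5, 4)*P(0) + K(-14, 20) = -5/2*(-5)*0 + sqrt(20*(2 - 14)) = (25/2)*0 + sqrt(20*(-12)) = 0 + sqrt(-240) = 0 + 4*I*sqrt(15) = 4*I*sqrt(15)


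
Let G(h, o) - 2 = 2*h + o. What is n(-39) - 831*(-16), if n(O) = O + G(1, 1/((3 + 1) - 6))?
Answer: 26521/2 ≈ 13261.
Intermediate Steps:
G(h, o) = 2 + o + 2*h (G(h, o) = 2 + (2*h + o) = 2 + (o + 2*h) = 2 + o + 2*h)
n(O) = 7/2 + O (n(O) = O + (2 + 1/((3 + 1) - 6) + 2*1) = O + (2 + 1/(4 - 6) + 2) = O + (2 + 1/(-2) + 2) = O + (2 - 1/2 + 2) = O + 7/2 = 7/2 + O)
n(-39) - 831*(-16) = (7/2 - 39) - 831*(-16) = -71/2 + 13296 = 26521/2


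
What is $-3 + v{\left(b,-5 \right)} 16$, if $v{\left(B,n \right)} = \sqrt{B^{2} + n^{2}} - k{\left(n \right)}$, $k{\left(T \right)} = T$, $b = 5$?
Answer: $77 + 80 \sqrt{2} \approx 190.14$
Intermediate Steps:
$v{\left(B,n \right)} = \sqrt{B^{2} + n^{2}} - n$
$-3 + v{\left(b,-5 \right)} 16 = -3 + \left(\sqrt{5^{2} + \left(-5\right)^{2}} - -5\right) 16 = -3 + \left(\sqrt{25 + 25} + 5\right) 16 = -3 + \left(\sqrt{50} + 5\right) 16 = -3 + \left(5 \sqrt{2} + 5\right) 16 = -3 + \left(5 + 5 \sqrt{2}\right) 16 = -3 + \left(80 + 80 \sqrt{2}\right) = 77 + 80 \sqrt{2}$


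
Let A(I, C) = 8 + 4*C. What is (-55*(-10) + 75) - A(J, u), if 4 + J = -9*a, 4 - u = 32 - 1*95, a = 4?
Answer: 349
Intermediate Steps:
u = 67 (u = 4 - (32 - 1*95) = 4 - (32 - 95) = 4 - 1*(-63) = 4 + 63 = 67)
J = -40 (J = -4 - 9*4 = -4 - 36 = -40)
(-55*(-10) + 75) - A(J, u) = (-55*(-10) + 75) - (8 + 4*67) = (550 + 75) - (8 + 268) = 625 - 1*276 = 625 - 276 = 349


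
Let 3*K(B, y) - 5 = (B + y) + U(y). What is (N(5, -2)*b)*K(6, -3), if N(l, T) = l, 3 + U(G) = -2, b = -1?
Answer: -5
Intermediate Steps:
U(G) = -5 (U(G) = -3 - 2 = -5)
K(B, y) = B/3 + y/3 (K(B, y) = 5/3 + ((B + y) - 5)/3 = 5/3 + (-5 + B + y)/3 = 5/3 + (-5/3 + B/3 + y/3) = B/3 + y/3)
(N(5, -2)*b)*K(6, -3) = (5*(-1))*((⅓)*6 + (⅓)*(-3)) = -5*(2 - 1) = -5*1 = -5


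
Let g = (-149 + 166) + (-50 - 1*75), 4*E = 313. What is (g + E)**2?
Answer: 14161/16 ≈ 885.06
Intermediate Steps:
E = 313/4 (E = (1/4)*313 = 313/4 ≈ 78.250)
g = -108 (g = 17 + (-50 - 75) = 17 - 125 = -108)
(g + E)**2 = (-108 + 313/4)**2 = (-119/4)**2 = 14161/16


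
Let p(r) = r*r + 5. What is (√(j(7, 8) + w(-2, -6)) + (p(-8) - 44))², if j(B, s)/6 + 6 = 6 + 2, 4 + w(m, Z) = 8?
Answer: 841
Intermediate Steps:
w(m, Z) = 4 (w(m, Z) = -4 + 8 = 4)
j(B, s) = 12 (j(B, s) = -36 + 6*(6 + 2) = -36 + 6*8 = -36 + 48 = 12)
p(r) = 5 + r² (p(r) = r² + 5 = 5 + r²)
(√(j(7, 8) + w(-2, -6)) + (p(-8) - 44))² = (√(12 + 4) + ((5 + (-8)²) - 44))² = (√16 + ((5 + 64) - 44))² = (4 + (69 - 44))² = (4 + 25)² = 29² = 841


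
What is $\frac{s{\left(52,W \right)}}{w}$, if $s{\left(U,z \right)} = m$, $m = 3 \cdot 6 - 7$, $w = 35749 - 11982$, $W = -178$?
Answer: $\frac{11}{23767} \approx 0.00046283$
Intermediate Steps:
$w = 23767$ ($w = 35749 - 11982 = 23767$)
$m = 11$ ($m = 18 - 7 = 11$)
$s{\left(U,z \right)} = 11$
$\frac{s{\left(52,W \right)}}{w} = \frac{11}{23767}$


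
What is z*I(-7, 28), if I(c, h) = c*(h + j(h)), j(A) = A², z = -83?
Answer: 471772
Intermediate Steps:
I(c, h) = c*(h + h²)
z*I(-7, 28) = -(-581)*28*(1 + 28) = -(-581)*28*29 = -83*(-5684) = 471772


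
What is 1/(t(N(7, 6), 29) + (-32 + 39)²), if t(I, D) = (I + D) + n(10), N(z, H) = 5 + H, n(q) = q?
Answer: 1/99 ≈ 0.010101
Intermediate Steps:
t(I, D) = 10 + D + I (t(I, D) = (I + D) + 10 = (D + I) + 10 = 10 + D + I)
1/(t(N(7, 6), 29) + (-32 + 39)²) = 1/((10 + 29 + (5 + 6)) + (-32 + 39)²) = 1/((10 + 29 + 11) + 7²) = 1/(50 + 49) = 1/99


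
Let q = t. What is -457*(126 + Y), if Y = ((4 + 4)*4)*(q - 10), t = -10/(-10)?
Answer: 74034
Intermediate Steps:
t = 1 (t = -10*(-⅒) = 1)
q = 1
Y = -288 (Y = ((4 + 4)*4)*(1 - 10) = (8*4)*(-9) = 32*(-9) = -288)
-457*(126 + Y) = -457*(126 - 288) = -457*(-162) = 74034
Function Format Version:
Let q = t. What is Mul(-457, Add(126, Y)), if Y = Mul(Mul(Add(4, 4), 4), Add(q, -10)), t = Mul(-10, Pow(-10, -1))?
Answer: 74034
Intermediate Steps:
t = 1 (t = Mul(-10, Rational(-1, 10)) = 1)
q = 1
Y = -288 (Y = Mul(Mul(Add(4, 4), 4), Add(1, -10)) = Mul(Mul(8, 4), -9) = Mul(32, -9) = -288)
Mul(-457, Add(126, Y)) = Mul(-457, Add(126, -288)) = Mul(-457, -162) = 74034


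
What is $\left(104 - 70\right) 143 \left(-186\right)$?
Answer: $-904332$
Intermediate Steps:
$\left(104 - 70\right) 143 \left(-186\right) = 34 \cdot 143 \left(-186\right) = 4862 \left(-186\right) = -904332$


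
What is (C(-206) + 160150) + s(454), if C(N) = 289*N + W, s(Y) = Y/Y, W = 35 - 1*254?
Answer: 100398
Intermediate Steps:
W = -219 (W = 35 - 254 = -219)
s(Y) = 1
C(N) = -219 + 289*N (C(N) = 289*N - 219 = -219 + 289*N)
(C(-206) + 160150) + s(454) = ((-219 + 289*(-206)) + 160150) + 1 = ((-219 - 59534) + 160150) + 1 = (-59753 + 160150) + 1 = 100397 + 1 = 100398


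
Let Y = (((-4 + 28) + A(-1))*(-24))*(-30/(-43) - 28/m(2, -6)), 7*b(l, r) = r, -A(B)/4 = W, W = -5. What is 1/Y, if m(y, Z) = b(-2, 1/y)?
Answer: 43/17768256 ≈ 2.4200e-6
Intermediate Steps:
A(B) = 20 (A(B) = -4*(-5) = 20)
b(l, r) = r/7
m(y, Z) = 1/(7*y)
Y = 17768256/43 (Y = (((-4 + 28) + 20)*(-24))*(-30/(-43) - 28/((1/7)/2)) = ((24 + 20)*(-24))*(-30*(-1/43) - 28/((1/7)*(1/2))) = (44*(-24))*(30/43 - 28/1/14) = -1056*(30/43 - 28*14) = -1056*(30/43 - 392) = -1056*(-16826/43) = 17768256/43 ≈ 4.1322e+5)
1/Y = 1/(17768256/43) = 43/17768256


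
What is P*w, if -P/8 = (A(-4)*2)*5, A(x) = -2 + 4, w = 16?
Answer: -2560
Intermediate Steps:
A(x) = 2
P = -160 (P = -8*2*2*5 = -32*5 = -8*20 = -160)
P*w = -160*16 = -2560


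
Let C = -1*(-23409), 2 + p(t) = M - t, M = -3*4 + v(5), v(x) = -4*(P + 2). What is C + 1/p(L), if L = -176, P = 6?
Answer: 3043171/130 ≈ 23409.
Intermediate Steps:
v(x) = -32 (v(x) = -4*(6 + 2) = -4*8 = -32)
M = -44 (M = -3*4 - 32 = -12 - 32 = -44)
p(t) = -46 - t (p(t) = -2 + (-44 - t) = -46 - t)
C = 23409
C + 1/p(L) = 23409 + 1/(-46 - 1*(-176)) = 23409 + 1/(-46 + 176) = 23409 + 1/130 = 3043171/130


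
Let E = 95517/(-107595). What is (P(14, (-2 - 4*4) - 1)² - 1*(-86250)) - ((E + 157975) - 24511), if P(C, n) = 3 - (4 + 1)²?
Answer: -558646537/11955 ≈ -46729.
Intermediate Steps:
E = -10613/11955 (E = 95517*(-1/107595) = -10613/11955 ≈ -0.88775)
P(C, n) = -22 (P(C, n) = 3 - 1*5² = 3 - 1*25 = 3 - 25 = -22)
(P(14, (-2 - 4*4) - 1)² - 1*(-86250)) - ((E + 157975) - 24511) = ((-22)² - 1*(-86250)) - ((-10613/11955 + 157975) - 24511) = (484 + 86250) - (1888580512/11955 - 24511) = 86734 - 1*1595551507/11955 = 86734 - 1595551507/11955 = -558646537/11955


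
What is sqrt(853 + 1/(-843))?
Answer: sqrt(606182754)/843 ≈ 29.206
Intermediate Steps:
sqrt(853 + 1/(-843)) = sqrt(853 - 1/843) = sqrt(719078/843) = sqrt(606182754)/843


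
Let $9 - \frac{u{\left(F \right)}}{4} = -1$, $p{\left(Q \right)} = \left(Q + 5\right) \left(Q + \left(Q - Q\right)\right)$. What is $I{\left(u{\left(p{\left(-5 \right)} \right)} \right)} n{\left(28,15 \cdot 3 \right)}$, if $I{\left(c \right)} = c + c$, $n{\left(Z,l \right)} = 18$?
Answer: $1440$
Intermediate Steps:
$p{\left(Q \right)} = Q \left(5 + Q\right)$ ($p{\left(Q \right)} = \left(5 + Q\right) \left(Q + 0\right) = \left(5 + Q\right) Q = Q \left(5 + Q\right)$)
$u{\left(F \right)} = 40$ ($u{\left(F \right)} = 36 - -4 = 36 + 4 = 40$)
$I{\left(c \right)} = 2 c$
$I{\left(u{\left(p{\left(-5 \right)} \right)} \right)} n{\left(28,15 \cdot 3 \right)} = 2 \cdot 40 \cdot 18 = 80 \cdot 18 = 1440$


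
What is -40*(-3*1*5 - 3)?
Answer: 720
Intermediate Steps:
-40*(-3*1*5 - 3) = -40*(-3*5 - 3) = -40*(-15 - 3) = -40*(-18) = 720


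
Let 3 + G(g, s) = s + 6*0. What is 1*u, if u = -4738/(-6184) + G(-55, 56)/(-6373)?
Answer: 14933761/19705316 ≈ 0.75785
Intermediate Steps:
G(g, s) = -3 + s (G(g, s) = -3 + (s + 6*0) = -3 + (s + 0) = -3 + s)
u = 14933761/19705316 (u = -4738/(-6184) + (-3 + 56)/(-6373) = -4738*(-1/6184) + 53*(-1/6373) = 2369/3092 - 53/6373 = 14933761/19705316 ≈ 0.75785)
1*u = 1*(14933761/19705316) = 14933761/19705316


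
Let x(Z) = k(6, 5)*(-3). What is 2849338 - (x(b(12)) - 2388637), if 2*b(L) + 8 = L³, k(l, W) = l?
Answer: 5237993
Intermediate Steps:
b(L) = -4 + L³/2
x(Z) = -18 (x(Z) = 6*(-3) = -18)
2849338 - (x(b(12)) - 2388637) = 2849338 - (-18 - 2388637) = 2849338 - 1*(-2388655) = 2849338 + 2388655 = 5237993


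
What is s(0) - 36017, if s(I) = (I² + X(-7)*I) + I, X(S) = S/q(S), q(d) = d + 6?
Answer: -36017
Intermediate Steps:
q(d) = 6 + d
X(S) = S/(6 + S)
s(I) = I² + 8*I (s(I) = (I² + (-7/(6 - 7))*I) + I = (I² + (-7/(-1))*I) + I = (I² + (-7*(-1))*I) + I = (I² + 7*I) + I = I² + 8*I)
s(0) - 36017 = 0*(8 + 0) - 36017 = 0*8 - 36017 = 0 - 36017 = -36017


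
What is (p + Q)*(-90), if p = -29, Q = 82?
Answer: -4770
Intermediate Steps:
(p + Q)*(-90) = (-29 + 82)*(-90) = 53*(-90) = -4770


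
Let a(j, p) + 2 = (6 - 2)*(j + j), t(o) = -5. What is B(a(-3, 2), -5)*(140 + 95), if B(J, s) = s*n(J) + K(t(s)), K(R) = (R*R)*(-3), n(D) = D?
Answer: 12925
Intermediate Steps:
a(j, p) = -2 + 8*j (a(j, p) = -2 + (6 - 2)*(j + j) = -2 + 4*(2*j) = -2 + 8*j)
K(R) = -3*R² (K(R) = R²*(-3) = -3*R²)
B(J, s) = -75 + J*s (B(J, s) = s*J - 3*(-5)² = J*s - 3*25 = J*s - 75 = -75 + J*s)
B(a(-3, 2), -5)*(140 + 95) = (-75 + (-2 + 8*(-3))*(-5))*(140 + 95) = (-75 + (-2 - 24)*(-5))*235 = (-75 - 26*(-5))*235 = (-75 + 130)*235 = 55*235 = 12925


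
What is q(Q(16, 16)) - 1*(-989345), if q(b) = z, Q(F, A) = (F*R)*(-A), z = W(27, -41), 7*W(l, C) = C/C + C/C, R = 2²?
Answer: 6925417/7 ≈ 9.8935e+5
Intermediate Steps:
R = 4
W(l, C) = 2/7 (W(l, C) = (C/C + C/C)/7 = (1 + 1)/7 = (⅐)*2 = 2/7)
z = 2/7 ≈ 0.28571
Q(F, A) = -4*A*F (Q(F, A) = (F*4)*(-A) = (4*F)*(-A) = -4*A*F)
q(b) = 2/7
q(Q(16, 16)) - 1*(-989345) = 2/7 - 1*(-989345) = 2/7 + 989345 = 6925417/7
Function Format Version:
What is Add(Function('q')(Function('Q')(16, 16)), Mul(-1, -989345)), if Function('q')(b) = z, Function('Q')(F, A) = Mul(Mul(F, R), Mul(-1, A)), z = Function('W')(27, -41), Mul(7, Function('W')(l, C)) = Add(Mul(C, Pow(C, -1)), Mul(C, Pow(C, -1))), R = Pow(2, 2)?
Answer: Rational(6925417, 7) ≈ 9.8935e+5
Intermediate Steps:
R = 4
Function('W')(l, C) = Rational(2, 7) (Function('W')(l, C) = Mul(Rational(1, 7), Add(Mul(C, Pow(C, -1)), Mul(C, Pow(C, -1)))) = Mul(Rational(1, 7), Add(1, 1)) = Mul(Rational(1, 7), 2) = Rational(2, 7))
z = Rational(2, 7) ≈ 0.28571
Function('Q')(F, A) = Mul(-4, A, F) (Function('Q')(F, A) = Mul(Mul(F, 4), Mul(-1, A)) = Mul(Mul(4, F), Mul(-1, A)) = Mul(-4, A, F))
Function('q')(b) = Rational(2, 7)
Add(Function('q')(Function('Q')(16, 16)), Mul(-1, -989345)) = Add(Rational(2, 7), Mul(-1, -989345)) = Add(Rational(2, 7), 989345) = Rational(6925417, 7)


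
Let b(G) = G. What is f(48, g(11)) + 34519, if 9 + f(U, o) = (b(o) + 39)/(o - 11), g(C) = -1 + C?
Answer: 34461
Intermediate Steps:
f(U, o) = -9 + (39 + o)/(-11 + o) (f(U, o) = -9 + (o + 39)/(o - 11) = -9 + (39 + o)/(-11 + o))
f(48, g(11)) + 34519 = 2*(69 - 4*(-1 + 11))/(-11 + (-1 + 11)) + 34519 = 2*(69 - 4*10)/(-11 + 10) + 34519 = 2*(69 - 40)/(-1) + 34519 = 2*(-1)*29 + 34519 = -58 + 34519 = 34461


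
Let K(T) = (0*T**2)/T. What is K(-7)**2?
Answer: 0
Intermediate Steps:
K(T) = 0 (K(T) = 0/T = 0)
K(-7)**2 = 0**2 = 0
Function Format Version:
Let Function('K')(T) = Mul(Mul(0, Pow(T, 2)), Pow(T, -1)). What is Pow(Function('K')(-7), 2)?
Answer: 0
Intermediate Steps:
Function('K')(T) = 0 (Function('K')(T) = Mul(0, Pow(T, -1)) = 0)
Pow(Function('K')(-7), 2) = Pow(0, 2) = 0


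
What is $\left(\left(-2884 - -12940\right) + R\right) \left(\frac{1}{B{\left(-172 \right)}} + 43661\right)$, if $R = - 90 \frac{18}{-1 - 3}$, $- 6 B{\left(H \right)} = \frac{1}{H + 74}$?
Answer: $462888789$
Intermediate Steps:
$B{\left(H \right)} = - \frac{1}{6 \left(74 + H\right)}$ ($B{\left(H \right)} = - \frac{1}{6 \left(H + 74\right)} = - \frac{1}{6 \left(74 + H\right)}$)
$R = 405$ ($R = - 90 \frac{18}{-4} = - 90 \cdot 18 \left(- \frac{1}{4}\right) = \left(-90\right) \left(- \frac{9}{2}\right) = 405$)
$\left(\left(-2884 - -12940\right) + R\right) \left(\frac{1}{B{\left(-172 \right)}} + 43661\right) = \left(\left(-2884 - -12940\right) + 405\right) \left(\frac{1}{\left(-1\right) \frac{1}{444 + 6 \left(-172\right)}} + 43661\right) = \left(\left(-2884 + 12940\right) + 405\right) \left(\frac{1}{\left(-1\right) \frac{1}{444 - 1032}} + 43661\right) = \left(10056 + 405\right) \left(\frac{1}{\left(-1\right) \frac{1}{-588}} + 43661\right) = 10461 \left(\frac{1}{\left(-1\right) \left(- \frac{1}{588}\right)} + 43661\right) = 10461 \left(\frac{1}{\frac{1}{588}} + 43661\right) = 10461 \left(588 + 43661\right) = 10461 \cdot 44249 = 462888789$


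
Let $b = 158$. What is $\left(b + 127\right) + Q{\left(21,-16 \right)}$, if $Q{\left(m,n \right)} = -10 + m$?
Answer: $296$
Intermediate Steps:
$\left(b + 127\right) + Q{\left(21,-16 \right)} = \left(158 + 127\right) + \left(-10 + 21\right) = 285 + 11 = 296$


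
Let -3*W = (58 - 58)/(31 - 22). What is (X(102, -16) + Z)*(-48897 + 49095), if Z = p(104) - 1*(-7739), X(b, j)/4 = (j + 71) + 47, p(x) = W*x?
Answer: 1613106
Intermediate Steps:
W = 0 (W = -(58 - 58)/(3*(31 - 22)) = -0/9 = -⅓*0 = 0)
p(x) = 0 (p(x) = 0*x = 0)
X(b, j) = 472 + 4*j (X(b, j) = 4*((j + 71) + 47) = 4*((71 + j) + 47) = 4*(118 + j) = 472 + 4*j)
Z = 7739 (Z = 0 - 1*(-7739) = 0 + 7739 = 7739)
(X(102, -16) + Z)*(-48897 + 49095) = ((472 + 4*(-16)) + 7739)*(-48897 + 49095) = ((472 - 64) + 7739)*198 = (408 + 7739)*198 = 8147*198 = 1613106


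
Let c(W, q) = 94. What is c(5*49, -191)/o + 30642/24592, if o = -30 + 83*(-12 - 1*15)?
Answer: 33638167/27924216 ≈ 1.2046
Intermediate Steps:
o = -2271 (o = -30 + 83*(-12 - 15) = -30 + 83*(-27) = -30 - 2241 = -2271)
c(5*49, -191)/o + 30642/24592 = 94/(-2271) + 30642/24592 = 94*(-1/2271) + 30642*(1/24592) = -94/2271 + 15321/12296 = 33638167/27924216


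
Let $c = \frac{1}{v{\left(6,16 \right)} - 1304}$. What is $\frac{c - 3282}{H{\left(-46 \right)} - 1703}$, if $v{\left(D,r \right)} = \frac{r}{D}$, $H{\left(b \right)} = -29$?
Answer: $\frac{12812931}{6761728} \approx 1.8949$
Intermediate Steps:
$c = - \frac{3}{3904}$ ($c = \frac{1}{\frac{16}{6} - 1304} = \frac{1}{16 \cdot \frac{1}{6} - 1304} = \frac{1}{\frac{8}{3} - 1304} = \frac{1}{- \frac{3904}{3}} = - \frac{3}{3904} \approx -0.00076844$)
$\frac{c - 3282}{H{\left(-46 \right)} - 1703} = \frac{- \frac{3}{3904} - 3282}{-29 - 1703} = - \frac{12812931}{3904 \left(-1732\right)} = \left(- \frac{12812931}{3904}\right) \left(- \frac{1}{1732}\right) = \frac{12812931}{6761728}$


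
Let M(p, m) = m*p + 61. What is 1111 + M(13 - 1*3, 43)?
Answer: 1602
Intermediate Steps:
M(p, m) = 61 + m*p
1111 + M(13 - 1*3, 43) = 1111 + (61 + 43*(13 - 1*3)) = 1111 + (61 + 43*(13 - 3)) = 1111 + (61 + 43*10) = 1111 + (61 + 430) = 1111 + 491 = 1602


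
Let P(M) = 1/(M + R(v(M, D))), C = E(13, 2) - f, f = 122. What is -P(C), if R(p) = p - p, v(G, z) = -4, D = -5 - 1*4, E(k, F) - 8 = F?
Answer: 1/112 ≈ 0.0089286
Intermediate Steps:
E(k, F) = 8 + F
D = -9 (D = -5 - 4 = -9)
R(p) = 0
C = -112 (C = (8 + 2) - 1*122 = 10 - 122 = -112)
P(M) = 1/M (P(M) = 1/(M + 0) = 1/M)
-P(C) = -1/(-112) = -1*(-1/112) = 1/112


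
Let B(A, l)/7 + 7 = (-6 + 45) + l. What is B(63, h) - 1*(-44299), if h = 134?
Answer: 45461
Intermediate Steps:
B(A, l) = 224 + 7*l (B(A, l) = -49 + 7*((-6 + 45) + l) = -49 + 7*(39 + l) = -49 + (273 + 7*l) = 224 + 7*l)
B(63, h) - 1*(-44299) = (224 + 7*134) - 1*(-44299) = (224 + 938) + 44299 = 1162 + 44299 = 45461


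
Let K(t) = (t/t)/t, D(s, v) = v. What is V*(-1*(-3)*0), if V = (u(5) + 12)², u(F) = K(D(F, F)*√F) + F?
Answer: 0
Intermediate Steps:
K(t) = 1/t
u(F) = F + F^(-3/2) (u(F) = 1/(F*√F) + F = 1/(F^(3/2)) + F = F^(-3/2) + F = F + F^(-3/2))
V = (17 + √5/25)² (V = ((5 + 5^(-3/2)) + 12)² = ((5 + √5/25) + 12)² = (17 + √5/25)² ≈ 292.05)
V*(-1*(-3)*0) = ((425 + √5)²/625)*(-1*(-3)*0) = ((425 + √5)²/625)*(3*0) = ((425 + √5)²/625)*0 = 0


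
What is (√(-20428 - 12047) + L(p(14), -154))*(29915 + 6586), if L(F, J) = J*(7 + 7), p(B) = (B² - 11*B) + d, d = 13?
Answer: -78696156 + 182505*I*√1299 ≈ -7.8696e+7 + 6.5778e+6*I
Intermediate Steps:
p(B) = 13 + B² - 11*B (p(B) = (B² - 11*B) + 13 = 13 + B² - 11*B)
L(F, J) = 14*J (L(F, J) = J*14 = 14*J)
(√(-20428 - 12047) + L(p(14), -154))*(29915 + 6586) = (√(-20428 - 12047) + 14*(-154))*(29915 + 6586) = (√(-32475) - 2156)*36501 = (5*I*√1299 - 2156)*36501 = (-2156 + 5*I*√1299)*36501 = -78696156 + 182505*I*√1299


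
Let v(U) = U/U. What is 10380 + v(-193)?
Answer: 10381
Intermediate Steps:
v(U) = 1
10380 + v(-193) = 10380 + 1 = 10381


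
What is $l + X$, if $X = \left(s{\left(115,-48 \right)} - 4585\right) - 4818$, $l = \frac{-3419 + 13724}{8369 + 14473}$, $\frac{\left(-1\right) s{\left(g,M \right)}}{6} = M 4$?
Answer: $- \frac{20939893}{2538} \approx -8250.5$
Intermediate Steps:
$s{\left(g,M \right)} = - 24 M$ ($s{\left(g,M \right)} = - 6 M 4 = - 6 \cdot 4 M = - 24 M$)
$l = \frac{1145}{2538}$ ($l = \frac{10305}{22842} = 10305 \cdot \frac{1}{22842} = \frac{1145}{2538} \approx 0.45114$)
$X = -8251$ ($X = \left(\left(-24\right) \left(-48\right) - 4585\right) - 4818 = \left(1152 - 4585\right) - 4818 = -3433 - 4818 = -8251$)
$l + X = \frac{1145}{2538} - 8251 = - \frac{20939893}{2538}$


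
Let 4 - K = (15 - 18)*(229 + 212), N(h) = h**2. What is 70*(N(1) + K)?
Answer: 92960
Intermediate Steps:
K = 1327 (K = 4 - (15 - 18)*(229 + 212) = 4 - (-3)*441 = 4 - 1*(-1323) = 4 + 1323 = 1327)
70*(N(1) + K) = 70*(1**2 + 1327) = 70*(1 + 1327) = 70*1328 = 92960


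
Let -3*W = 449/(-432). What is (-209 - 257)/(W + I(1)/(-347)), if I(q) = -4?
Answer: -209565792/160987 ≈ -1301.8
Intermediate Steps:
W = 449/1296 (W = -449/(3*(-432)) = -449*(-1)/(3*432) = -⅓*(-449/432) = 449/1296 ≈ 0.34645)
(-209 - 257)/(W + I(1)/(-347)) = (-209 - 257)/(449/1296 - 4/(-347)) = -466/(449/1296 - 4*(-1/347)) = -466/(449/1296 + 4/347) = -466/160987/449712 = -466*449712/160987 = -209565792/160987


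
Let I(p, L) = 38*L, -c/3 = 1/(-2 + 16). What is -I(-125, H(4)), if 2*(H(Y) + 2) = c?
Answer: 1121/14 ≈ 80.071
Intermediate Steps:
c = -3/14 (c = -3/(-2 + 16) = -3/14 ≈ -0.21429)
H(Y) = -59/28 (H(Y) = -2 + (½)*(-3/14) = -2 - 3/28 = -59/28)
-I(-125, H(4)) = -38*(-59)/28 = -1*(-1121/14) = 1121/14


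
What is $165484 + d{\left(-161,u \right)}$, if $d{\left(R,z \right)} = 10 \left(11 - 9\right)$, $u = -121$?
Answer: $165504$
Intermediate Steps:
$d{\left(R,z \right)} = 20$ ($d{\left(R,z \right)} = 10 \cdot 2 = 20$)
$165484 + d{\left(-161,u \right)} = 165484 + 20 = 165504$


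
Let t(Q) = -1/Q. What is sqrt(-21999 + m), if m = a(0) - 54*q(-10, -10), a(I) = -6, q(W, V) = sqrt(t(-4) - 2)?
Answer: 3*sqrt(-2445 - 3*I*sqrt(7)) ≈ 0.24078 - 148.34*I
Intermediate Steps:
q(W, V) = I*sqrt(7)/2 (q(W, V) = sqrt(-1/(-4) - 2) = sqrt(-1*(-1/4) - 2) = sqrt(1/4 - 2) = sqrt(-7/4) = I*sqrt(7)/2)
m = -6 - 27*I*sqrt(7) ≈ -6.0 - 71.435*I
sqrt(-21999 + m) = sqrt(-21999 + (-6 - 27*I*sqrt(7))) = sqrt(-22005 - 27*I*sqrt(7))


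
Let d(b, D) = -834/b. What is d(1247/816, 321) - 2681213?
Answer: -3344153155/1247 ≈ -2.6818e+6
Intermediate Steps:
d(1247/816, 321) - 2681213 = -834/(1247/816) - 2681213 = -834/(1247*(1/816)) - 2681213 = -834/1247/816 - 2681213 = -834*816/1247 - 2681213 = -680544/1247 - 2681213 = -3344153155/1247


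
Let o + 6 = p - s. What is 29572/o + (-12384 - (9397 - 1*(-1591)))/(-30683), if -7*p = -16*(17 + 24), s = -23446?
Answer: 2550428381/1263648672 ≈ 2.0183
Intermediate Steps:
p = 656/7 (p = -(-16)*(17 + 24)/7 = -(-16)*41/7 = -⅐*(-656) = 656/7 ≈ 93.714)
o = 164736/7 (o = -6 + (656/7 - 1*(-23446)) = -6 + (656/7 + 23446) = -6 + 164778/7 = 164736/7 ≈ 23534.)
29572/o + (-12384 - (9397 - 1*(-1591)))/(-30683) = 29572/(164736/7) + (-12384 - (9397 - 1*(-1591)))/(-30683) = 29572*(7/164736) + (-12384 - (9397 + 1591))*(-1/30683) = 51751/41184 + (-12384 - 1*10988)*(-1/30683) = 51751/41184 + (-12384 - 10988)*(-1/30683) = 51751/41184 - 23372*(-1/30683) = 51751/41184 + 23372/30683 = 2550428381/1263648672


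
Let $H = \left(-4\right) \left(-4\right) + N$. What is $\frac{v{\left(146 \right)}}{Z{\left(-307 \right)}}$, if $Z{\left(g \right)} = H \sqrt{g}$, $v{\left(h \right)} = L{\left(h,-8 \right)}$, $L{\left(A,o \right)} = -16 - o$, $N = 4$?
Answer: $\frac{2 i \sqrt{307}}{1535} \approx 0.022829 i$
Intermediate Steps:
$v{\left(h \right)} = -8$ ($v{\left(h \right)} = -16 - -8 = -16 + 8 = -8$)
$H = 20$ ($H = \left(-4\right) \left(-4\right) + 4 = 16 + 4 = 20$)
$Z{\left(g \right)} = 20 \sqrt{g}$
$\frac{v{\left(146 \right)}}{Z{\left(-307 \right)}} = - \frac{8}{20 \sqrt{-307}} = - \frac{8}{20 i \sqrt{307}} = - 8 \left(- \frac{i \sqrt{307}}{6140}\right) = \frac{2 i \sqrt{307}}{1535}$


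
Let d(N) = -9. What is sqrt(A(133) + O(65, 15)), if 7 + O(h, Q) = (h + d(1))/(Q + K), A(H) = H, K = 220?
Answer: sqrt(6971510)/235 ≈ 11.236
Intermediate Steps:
O(h, Q) = -7 + (-9 + h)/(220 + Q) (O(h, Q) = -7 + (h - 9)/(Q + 220) = -7 + (-9 + h)/(220 + Q))
sqrt(A(133) + O(65, 15)) = sqrt(133 + (-1549 + 65 - 7*15)/(220 + 15)) = sqrt(133 + (-1549 + 65 - 105)/235) = sqrt(133 + (1/235)*(-1589)) = sqrt(133 - 1589/235) = sqrt(29666/235) = sqrt(6971510)/235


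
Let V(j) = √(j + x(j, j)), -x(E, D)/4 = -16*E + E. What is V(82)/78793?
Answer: √5002/78793 ≈ 0.00089760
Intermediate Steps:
x(E, D) = 60*E (x(E, D) = -4*(-16*E + E) = -(-60)*E = 60*E)
V(j) = √61*√j (V(j) = √(j + 60*j) = √(61*j) = √61*√j)
V(82)/78793 = (√61*√82)/78793 = √5002*(1/78793) = √5002/78793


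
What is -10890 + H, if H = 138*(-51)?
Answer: -17928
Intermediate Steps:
H = -7038
-10890 + H = -10890 - 7038 = -17928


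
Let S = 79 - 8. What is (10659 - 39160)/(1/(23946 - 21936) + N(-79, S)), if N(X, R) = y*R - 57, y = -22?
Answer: 57287010/3254189 ≈ 17.604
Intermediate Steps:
S = 71
N(X, R) = -57 - 22*R (N(X, R) = -22*R - 57 = -57 - 22*R)
(10659 - 39160)/(1/(23946 - 21936) + N(-79, S)) = (10659 - 39160)/(1/(23946 - 21936) + (-57 - 22*71)) = -28501/(1/2010 + (-57 - 1562)) = -28501/(1/2010 - 1619) = -28501/(-3254189/2010) = -28501*(-2010/3254189) = 57287010/3254189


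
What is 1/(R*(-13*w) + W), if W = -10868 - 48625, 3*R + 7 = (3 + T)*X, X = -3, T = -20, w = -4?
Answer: -3/176191 ≈ -1.7027e-5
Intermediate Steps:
R = 44/3 (R = -7/3 + ((3 - 20)*(-3))/3 = -7/3 + (-17*(-3))/3 = -7/3 + (⅓)*51 = -7/3 + 17 = 44/3 ≈ 14.667)
W = -59493
1/(R*(-13*w) + W) = 1/(44*(-13*(-4))/3 - 59493) = 1/((44/3)*52 - 59493) = 1/(2288/3 - 59493) = 1/(-176191/3) = -3/176191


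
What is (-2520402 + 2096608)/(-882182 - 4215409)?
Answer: 423794/5097591 ≈ 0.083136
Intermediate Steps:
(-2520402 + 2096608)/(-882182 - 4215409) = -423794/(-5097591) = -423794*(-1/5097591) = 423794/5097591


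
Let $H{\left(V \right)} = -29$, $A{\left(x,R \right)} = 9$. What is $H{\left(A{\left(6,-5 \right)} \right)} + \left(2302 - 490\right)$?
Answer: $1783$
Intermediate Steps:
$H{\left(A{\left(6,-5 \right)} \right)} + \left(2302 - 490\right) = -29 + \left(2302 - 490\right) = -29 + 1812 = 1783$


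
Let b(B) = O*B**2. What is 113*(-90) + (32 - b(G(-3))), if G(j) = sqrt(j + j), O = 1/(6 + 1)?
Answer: -70960/7 ≈ -10137.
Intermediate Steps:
O = 1/7 ≈ 0.14286
G(j) = sqrt(2)*sqrt(j) (G(j) = sqrt(2*j) = sqrt(2)*sqrt(j))
b(B) = B**2/7
113*(-90) + (32 - b(G(-3))) = 113*(-90) + (32 - (sqrt(2)*sqrt(-3))**2/7) = -10170 + (32 - (sqrt(2)*(I*sqrt(3)))**2/7) = -10170 + (32 - (I*sqrt(6))**2/7) = -10170 + (32 - (-6)/7) = -10170 + (32 - 1*(-6/7)) = -10170 + (32 + 6/7) = -10170 + 230/7 = -70960/7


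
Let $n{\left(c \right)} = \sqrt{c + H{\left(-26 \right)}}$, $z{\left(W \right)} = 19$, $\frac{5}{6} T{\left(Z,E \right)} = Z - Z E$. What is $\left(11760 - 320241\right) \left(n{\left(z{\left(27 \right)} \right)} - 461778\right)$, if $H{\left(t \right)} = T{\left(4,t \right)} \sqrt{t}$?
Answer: $142449739218 - \frac{308481 \sqrt{475 + 3240 i \sqrt{26}}}{5} \approx 1.4244 \cdot 10^{11} - 5.5273 \cdot 10^{6} i$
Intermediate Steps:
$T{\left(Z,E \right)} = \frac{6 Z}{5} - \frac{6 E Z}{5}$ ($T{\left(Z,E \right)} = \frac{6 \left(Z - Z E\right)}{5} = \frac{6 \left(Z - E Z\right)}{5} = \frac{6 Z}{5} - \frac{6 E Z}{5}$)
$H{\left(t \right)} = \sqrt{t} \left(\frac{24}{5} - \frac{24 t}{5}\right)$ ($H{\left(t \right)} = \frac{6}{5} \cdot 4 \left(1 - t\right) \sqrt{t} = \left(\frac{24}{5} - \frac{24 t}{5}\right) \sqrt{t} = \sqrt{t} \left(\frac{24}{5} - \frac{24 t}{5}\right)$)
$n{\left(c \right)} = \sqrt{c + \frac{648 i \sqrt{26}}{5}}$ ($n{\left(c \right)} = \sqrt{c + \frac{24 \sqrt{-26} \left(1 - -26\right)}{5}} = \sqrt{c + \frac{24 i \sqrt{26} \left(1 + 26\right)}{5}} = \sqrt{c + \frac{24}{5} i \sqrt{26} \cdot 27} = \sqrt{c + \frac{648 i \sqrt{26}}{5}}$)
$\left(11760 - 320241\right) \left(n{\left(z{\left(27 \right)} \right)} - 461778\right) = \left(11760 - 320241\right) \left(\frac{\sqrt{25 \cdot 19 + 3240 i \sqrt{26}}}{5} - 461778\right) = - 308481 \left(\frac{\sqrt{475 + 3240 i \sqrt{26}}}{5} - 461778\right) = - 308481 \left(-461778 + \frac{\sqrt{475 + 3240 i \sqrt{26}}}{5}\right) = 142449739218 - \frac{308481 \sqrt{475 + 3240 i \sqrt{26}}}{5}$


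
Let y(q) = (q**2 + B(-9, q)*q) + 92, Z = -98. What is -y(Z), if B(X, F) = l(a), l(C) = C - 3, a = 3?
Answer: -9696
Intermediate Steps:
l(C) = -3 + C
B(X, F) = 0 (B(X, F) = -3 + 3 = 0)
y(q) = 92 + q**2 (y(q) = (q**2 + 0*q) + 92 = (q**2 + 0) + 92 = q**2 + 92 = 92 + q**2)
-y(Z) = -(92 + (-98)**2) = -(92 + 9604) = -1*9696 = -9696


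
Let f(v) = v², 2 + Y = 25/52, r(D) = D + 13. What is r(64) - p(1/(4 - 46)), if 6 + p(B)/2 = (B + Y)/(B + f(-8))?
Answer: 3110544/34931 ≈ 89.048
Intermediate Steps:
r(D) = 13 + D
Y = -79/52 (Y = -2 + 25/52 = -79/52 ≈ -1.5192)
p(B) = -12 + 2*(-79/52 + B)/(64 + B) (p(B) = -12 + 2*((B - 79/52)/(B + (-8)²)) = -12 + 2*((-79/52 + B)/(B + 64)) = -12 + 2*((-79/52 + B)/(64 + B)) = -12 + 2*(-79/52 + B)/(64 + B))
r(64) - p(1/(4 - 46)) = (13 + 64) - (-20047 - 260/(4 - 46))/(26*(64 + 1/(4 - 46))) = 77 - (-20047 - 260/(-42))/(26*(64 + 1/(-42))) = 77 - (-20047 - 260*(-1/42))/(26*(64 - 1/42)) = 77 - (-20047 + 130/21)/(26*2687/42) = 77 - 42*(-420857)/(26*2687*21) = 77 - 1*(-420857/34931) = 77 + 420857/34931 = 3110544/34931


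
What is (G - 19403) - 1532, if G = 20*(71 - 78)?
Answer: -21075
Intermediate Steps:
G = -140 (G = 20*(-7) = -140)
(G - 19403) - 1532 = (-140 - 19403) - 1532 = -19543 - 1532 = -21075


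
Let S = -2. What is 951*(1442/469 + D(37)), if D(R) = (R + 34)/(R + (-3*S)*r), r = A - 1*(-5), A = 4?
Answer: 22351353/6097 ≈ 3666.0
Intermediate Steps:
r = 9 (r = 4 - 1*(-5) = 4 + 5 = 9)
D(R) = (34 + R)/(54 + R) (D(R) = (R + 34)/(R - 3*(-2)*9) = (34 + R)/(R + 6*9) = (34 + R)/(R + 54) = (34 + R)/(54 + R))
951*(1442/469 + D(37)) = 951*(1442/469 + (34 + 37)/(54 + 37)) = 951*(1442*(1/469) + 71/91) = 951*(206/67 + (1/91)*71) = 951*(206/67 + 71/91) = 951*(23503/6097) = 22351353/6097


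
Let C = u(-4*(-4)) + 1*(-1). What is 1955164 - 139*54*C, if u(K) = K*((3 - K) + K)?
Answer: 1602382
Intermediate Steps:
u(K) = 3*K (u(K) = K*3 = 3*K)
C = 47 (C = 3*(-4*(-4)) + 1*(-1) = 3*16 - 1 = 48 - 1 = 47)
1955164 - 139*54*C = 1955164 - 139*54*47 = 1955164 - 7506*47 = 1955164 - 1*352782 = 1955164 - 352782 = 1602382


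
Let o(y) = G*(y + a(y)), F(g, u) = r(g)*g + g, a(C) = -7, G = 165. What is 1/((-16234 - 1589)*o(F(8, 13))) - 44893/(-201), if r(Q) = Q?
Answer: 2860457381858/12807162225 ≈ 223.35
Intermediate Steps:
F(g, u) = g + g**2 (F(g, u) = g*g + g = g**2 + g = g + g**2)
o(y) = -1155 + 165*y (o(y) = 165*(y - 7) = 165*(-7 + y) = -1155 + 165*y)
1/((-16234 - 1589)*o(F(8, 13))) - 44893/(-201) = 1/((-16234 - 1589)*(-1155 + 165*(8*(1 + 8)))) - 44893/(-201) = 1/((-17823)*(-1155 + 165*(8*9))) - 44893*(-1/201) = -1/(17823*(-1155 + 165*72)) + 44893/201 = -1/(17823*(-1155 + 11880)) + 44893/201 = -1/17823/10725 + 44893/201 = -1/17823*1/10725 + 44893/201 = -1/191151675 + 44893/201 = 2860457381858/12807162225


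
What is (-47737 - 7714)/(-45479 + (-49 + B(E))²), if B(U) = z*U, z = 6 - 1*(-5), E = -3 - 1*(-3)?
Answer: 55451/43078 ≈ 1.2872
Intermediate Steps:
E = 0 (E = -3 + 3 = 0)
z = 11 (z = 6 + 5 = 11)
B(U) = 11*U
(-47737 - 7714)/(-45479 + (-49 + B(E))²) = (-47737 - 7714)/(-45479 + (-49 + 11*0)²) = -55451/(-45479 + (-49 + 0)²) = -55451/(-45479 + (-49)²) = -55451/(-45479 + 2401) = -55451/(-43078) = -55451*(-1/43078) = 55451/43078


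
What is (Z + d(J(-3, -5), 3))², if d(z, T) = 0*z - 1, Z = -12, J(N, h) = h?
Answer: 169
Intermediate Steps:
d(z, T) = -1 (d(z, T) = 0 - 1 = -1)
(Z + d(J(-3, -5), 3))² = (-12 - 1)² = (-13)² = 169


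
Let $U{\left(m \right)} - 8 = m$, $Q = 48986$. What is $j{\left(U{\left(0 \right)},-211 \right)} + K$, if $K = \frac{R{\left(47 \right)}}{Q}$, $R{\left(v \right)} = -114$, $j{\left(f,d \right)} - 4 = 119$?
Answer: $\frac{3012582}{24493} \approx 123.0$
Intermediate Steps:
$U{\left(m \right)} = 8 + m$
$j{\left(f,d \right)} = 123$ ($j{\left(f,d \right)} = 4 + 119 = 123$)
$K = - \frac{57}{24493}$ ($K = - \frac{114}{48986} = \left(-114\right) \frac{1}{48986} = - \frac{57}{24493} \approx -0.0023272$)
$j{\left(U{\left(0 \right)},-211 \right)} + K = 123 - \frac{57}{24493} = \frac{3012582}{24493}$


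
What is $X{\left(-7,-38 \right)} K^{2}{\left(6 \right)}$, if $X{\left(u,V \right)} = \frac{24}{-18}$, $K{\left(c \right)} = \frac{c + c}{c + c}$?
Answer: $- \frac{4}{3} \approx -1.3333$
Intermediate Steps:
$K{\left(c \right)} = 1$ ($K{\left(c \right)} = \frac{2 c}{2 c} = 2 c \frac{1}{2 c} = 1$)
$X{\left(u,V \right)} = - \frac{4}{3}$ ($X{\left(u,V \right)} = 24 \left(- \frac{1}{18}\right) = - \frac{4}{3}$)
$X{\left(-7,-38 \right)} K^{2}{\left(6 \right)} = - \frac{4 \cdot 1^{2}}{3} = \left(- \frac{4}{3}\right) 1 = - \frac{4}{3}$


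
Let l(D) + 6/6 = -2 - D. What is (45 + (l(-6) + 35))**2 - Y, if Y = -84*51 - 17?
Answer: 11190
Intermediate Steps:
l(D) = -3 - D (l(D) = -1 + (-2 - D) = -3 - D)
Y = -4301 (Y = -4284 - 17 = -4301)
(45 + (l(-6) + 35))**2 - Y = (45 + ((-3 - 1*(-6)) + 35))**2 - 1*(-4301) = (45 + ((-3 + 6) + 35))**2 + 4301 = (45 + (3 + 35))**2 + 4301 = (45 + 38)**2 + 4301 = 83**2 + 4301 = 6889 + 4301 = 11190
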